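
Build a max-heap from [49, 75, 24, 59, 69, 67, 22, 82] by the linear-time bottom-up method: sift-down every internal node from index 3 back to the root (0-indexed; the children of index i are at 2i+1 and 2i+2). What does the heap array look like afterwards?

[82, 75, 67, 59, 69, 24, 22, 49]

sift down from index 3:
  59 vs only child 82 at index 7, swap → [49, 75, 24, 82, 69, 67, 22, 59]
sift down from index 2:
  24 vs larger child 67 at index 5, swap → [49, 75, 67, 82, 69, 24, 22, 59]
sift down from index 1:
  75 vs larger child 82 at index 3, swap → [49, 82, 67, 75, 69, 24, 22, 59]
sift down from index 0:
  49 vs larger child 82 at index 1, swap → [82, 49, 67, 75, 69, 24, 22, 59]
  49 vs larger child 75 at index 3, swap → [82, 75, 67, 49, 69, 24, 22, 59]
  49 vs only child 59 at index 7, swap → [82, 75, 67, 59, 69, 24, 22, 49]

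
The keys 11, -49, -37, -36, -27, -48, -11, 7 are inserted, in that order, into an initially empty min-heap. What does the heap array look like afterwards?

Insert 11:
  append 11 at index 0 → [11] (no swap needed)
Insert -49:
  append -49 at index 1 → [11, -49]
  -49 < parent 11 at index 0, swap → [-49, 11]
Insert -37:
  append -37 at index 2 → [-49, 11, -37] (no swap needed)
Insert -36:
  append -36 at index 3 → [-49, 11, -37, -36]
  -36 < parent 11 at index 1, swap → [-49, -36, -37, 11]
Insert -27:
  append -27 at index 4 → [-49, -36, -37, 11, -27] (no swap needed)
Insert -48:
  append -48 at index 5 → [-49, -36, -37, 11, -27, -48]
  -48 < parent -37 at index 2, swap → [-49, -36, -48, 11, -27, -37]
Insert -11:
  append -11 at index 6 → [-49, -36, -48, 11, -27, -37, -11] (no swap needed)
Insert 7:
  append 7 at index 7 → [-49, -36, -48, 11, -27, -37, -11, 7]
  7 < parent 11 at index 3, swap → [-49, -36, -48, 7, -27, -37, -11, 11]

[-49, -36, -48, 7, -27, -37, -11, 11]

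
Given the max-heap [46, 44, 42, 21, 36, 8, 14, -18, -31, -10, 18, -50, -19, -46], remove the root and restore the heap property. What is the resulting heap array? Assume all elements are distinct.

[44, 36, 42, 21, 18, 8, 14, -18, -31, -10, -46, -50, -19]

remove root 46; move last element -46 to root → [-46, 44, 42, 21, 36, 8, 14, -18, -31, -10, 18, -50, -19]
-46 vs larger child 44 at index 1, swap → [44, -46, 42, 21, 36, 8, 14, -18, -31, -10, 18, -50, -19]
-46 vs larger child 36 at index 4, swap → [44, 36, 42, 21, -46, 8, 14, -18, -31, -10, 18, -50, -19]
-46 vs larger child 18 at index 10, swap → [44, 36, 42, 21, 18, 8, 14, -18, -31, -10, -46, -50, -19]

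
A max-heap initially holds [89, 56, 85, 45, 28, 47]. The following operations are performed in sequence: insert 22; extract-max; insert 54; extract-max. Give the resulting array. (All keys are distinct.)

[56, 47, 54, 45, 28, 22]

insert 22:
  append 22 at index 6 → [89, 56, 85, 45, 28, 47, 22] (no swap needed)
extract-max → returns 89:
  remove root 89; move last element 22 to root → [22, 56, 85, 45, 28, 47]
  22 vs larger child 85 at index 2, swap → [85, 56, 22, 45, 28, 47]
  22 vs only child 47 at index 5, swap → [85, 56, 47, 45, 28, 22]
insert 54:
  append 54 at index 6 → [85, 56, 47, 45, 28, 22, 54]
  54 > parent 47 at index 2, swap → [85, 56, 54, 45, 28, 22, 47]
extract-max → returns 85:
  remove root 85; move last element 47 to root → [47, 56, 54, 45, 28, 22]
  47 vs larger child 56 at index 1, swap → [56, 47, 54, 45, 28, 22]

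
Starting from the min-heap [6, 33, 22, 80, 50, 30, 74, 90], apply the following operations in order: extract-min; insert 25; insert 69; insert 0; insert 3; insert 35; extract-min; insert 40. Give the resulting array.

[3, 22, 30, 33, 25, 35, 74, 80, 69, 50, 90, 40]

extract-min → returns 6:
  remove root 6; move last element 90 to root → [90, 33, 22, 80, 50, 30, 74]
  90 vs smaller child 22 at index 2, swap → [22, 33, 90, 80, 50, 30, 74]
  90 vs smaller child 30 at index 5, swap → [22, 33, 30, 80, 50, 90, 74]
insert 25:
  append 25 at index 7 → [22, 33, 30, 80, 50, 90, 74, 25]
  25 < parent 80 at index 3, swap → [22, 33, 30, 25, 50, 90, 74, 80]
  25 < parent 33 at index 1, swap → [22, 25, 30, 33, 50, 90, 74, 80]
insert 69:
  append 69 at index 8 → [22, 25, 30, 33, 50, 90, 74, 80, 69] (no swap needed)
insert 0:
  append 0 at index 9 → [22, 25, 30, 33, 50, 90, 74, 80, 69, 0]
  0 < parent 50 at index 4, swap → [22, 25, 30, 33, 0, 90, 74, 80, 69, 50]
  0 < parent 25 at index 1, swap → [22, 0, 30, 33, 25, 90, 74, 80, 69, 50]
  0 < parent 22 at index 0, swap → [0, 22, 30, 33, 25, 90, 74, 80, 69, 50]
insert 3:
  append 3 at index 10 → [0, 22, 30, 33, 25, 90, 74, 80, 69, 50, 3]
  3 < parent 25 at index 4, swap → [0, 22, 30, 33, 3, 90, 74, 80, 69, 50, 25]
  3 < parent 22 at index 1, swap → [0, 3, 30, 33, 22, 90, 74, 80, 69, 50, 25]
insert 35:
  append 35 at index 11 → [0, 3, 30, 33, 22, 90, 74, 80, 69, 50, 25, 35]
  35 < parent 90 at index 5, swap → [0, 3, 30, 33, 22, 35, 74, 80, 69, 50, 25, 90]
extract-min → returns 0:
  remove root 0; move last element 90 to root → [90, 3, 30, 33, 22, 35, 74, 80, 69, 50, 25]
  90 vs smaller child 3 at index 1, swap → [3, 90, 30, 33, 22, 35, 74, 80, 69, 50, 25]
  90 vs smaller child 22 at index 4, swap → [3, 22, 30, 33, 90, 35, 74, 80, 69, 50, 25]
  90 vs smaller child 25 at index 10, swap → [3, 22, 30, 33, 25, 35, 74, 80, 69, 50, 90]
insert 40:
  append 40 at index 11 → [3, 22, 30, 33, 25, 35, 74, 80, 69, 50, 90, 40] (no swap needed)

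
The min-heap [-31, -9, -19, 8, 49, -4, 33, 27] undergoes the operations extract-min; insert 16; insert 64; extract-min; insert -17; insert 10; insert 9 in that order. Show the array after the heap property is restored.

extract-min → returns -31:
  remove root -31; move last element 27 to root → [27, -9, -19, 8, 49, -4, 33]
  27 vs smaller child -19 at index 2, swap → [-19, -9, 27, 8, 49, -4, 33]
  27 vs smaller child -4 at index 5, swap → [-19, -9, -4, 8, 49, 27, 33]
insert 16:
  append 16 at index 7 → [-19, -9, -4, 8, 49, 27, 33, 16] (no swap needed)
insert 64:
  append 64 at index 8 → [-19, -9, -4, 8, 49, 27, 33, 16, 64] (no swap needed)
extract-min → returns -19:
  remove root -19; move last element 64 to root → [64, -9, -4, 8, 49, 27, 33, 16]
  64 vs smaller child -9 at index 1, swap → [-9, 64, -4, 8, 49, 27, 33, 16]
  64 vs smaller child 8 at index 3, swap → [-9, 8, -4, 64, 49, 27, 33, 16]
  64 vs only child 16 at index 7, swap → [-9, 8, -4, 16, 49, 27, 33, 64]
insert -17:
  append -17 at index 8 → [-9, 8, -4, 16, 49, 27, 33, 64, -17]
  -17 < parent 16 at index 3, swap → [-9, 8, -4, -17, 49, 27, 33, 64, 16]
  -17 < parent 8 at index 1, swap → [-9, -17, -4, 8, 49, 27, 33, 64, 16]
  -17 < parent -9 at index 0, swap → [-17, -9, -4, 8, 49, 27, 33, 64, 16]
insert 10:
  append 10 at index 9 → [-17, -9, -4, 8, 49, 27, 33, 64, 16, 10]
  10 < parent 49 at index 4, swap → [-17, -9, -4, 8, 10, 27, 33, 64, 16, 49]
insert 9:
  append 9 at index 10 → [-17, -9, -4, 8, 10, 27, 33, 64, 16, 49, 9]
  9 < parent 10 at index 4, swap → [-17, -9, -4, 8, 9, 27, 33, 64, 16, 49, 10]

[-17, -9, -4, 8, 9, 27, 33, 64, 16, 49, 10]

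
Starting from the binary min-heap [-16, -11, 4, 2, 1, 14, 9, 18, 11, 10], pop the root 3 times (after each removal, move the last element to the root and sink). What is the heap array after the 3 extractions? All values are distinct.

[2, 10, 4, 11, 18, 14, 9]

extract-min #1 returns -16:
  remove root -16; move last element 10 to root → [10, -11, 4, 2, 1, 14, 9, 18, 11]
  10 vs smaller child -11 at index 1, swap → [-11, 10, 4, 2, 1, 14, 9, 18, 11]
  10 vs smaller child 1 at index 4, swap → [-11, 1, 4, 2, 10, 14, 9, 18, 11]
extract-min #2 returns -11:
  remove root -11; move last element 11 to root → [11, 1, 4, 2, 10, 14, 9, 18]
  11 vs smaller child 1 at index 1, swap → [1, 11, 4, 2, 10, 14, 9, 18]
  11 vs smaller child 2 at index 3, swap → [1, 2, 4, 11, 10, 14, 9, 18]
extract-min #3 returns 1:
  remove root 1; move last element 18 to root → [18, 2, 4, 11, 10, 14, 9]
  18 vs smaller child 2 at index 1, swap → [2, 18, 4, 11, 10, 14, 9]
  18 vs smaller child 10 at index 4, swap → [2, 10, 4, 11, 18, 14, 9]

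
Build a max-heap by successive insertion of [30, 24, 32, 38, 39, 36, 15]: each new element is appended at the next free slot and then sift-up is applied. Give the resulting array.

[39, 38, 36, 24, 32, 30, 15]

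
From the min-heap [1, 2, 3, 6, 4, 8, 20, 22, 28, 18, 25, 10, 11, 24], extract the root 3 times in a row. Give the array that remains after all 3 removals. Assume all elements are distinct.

[4, 6, 8, 11, 18, 10, 20, 22, 28, 24, 25]

extract-min #1 returns 1:
  remove root 1; move last element 24 to root → [24, 2, 3, 6, 4, 8, 20, 22, 28, 18, 25, 10, 11]
  24 vs smaller child 2 at index 1, swap → [2, 24, 3, 6, 4, 8, 20, 22, 28, 18, 25, 10, 11]
  24 vs smaller child 4 at index 4, swap → [2, 4, 3, 6, 24, 8, 20, 22, 28, 18, 25, 10, 11]
  24 vs smaller child 18 at index 9, swap → [2, 4, 3, 6, 18, 8, 20, 22, 28, 24, 25, 10, 11]
extract-min #2 returns 2:
  remove root 2; move last element 11 to root → [11, 4, 3, 6, 18, 8, 20, 22, 28, 24, 25, 10]
  11 vs smaller child 3 at index 2, swap → [3, 4, 11, 6, 18, 8, 20, 22, 28, 24, 25, 10]
  11 vs smaller child 8 at index 5, swap → [3, 4, 8, 6, 18, 11, 20, 22, 28, 24, 25, 10]
  11 vs only child 10 at index 11, swap → [3, 4, 8, 6, 18, 10, 20, 22, 28, 24, 25, 11]
extract-min #3 returns 3:
  remove root 3; move last element 11 to root → [11, 4, 8, 6, 18, 10, 20, 22, 28, 24, 25]
  11 vs smaller child 4 at index 1, swap → [4, 11, 8, 6, 18, 10, 20, 22, 28, 24, 25]
  11 vs smaller child 6 at index 3, swap → [4, 6, 8, 11, 18, 10, 20, 22, 28, 24, 25]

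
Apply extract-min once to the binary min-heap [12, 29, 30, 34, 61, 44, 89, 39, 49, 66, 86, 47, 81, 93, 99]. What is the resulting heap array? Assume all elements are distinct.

remove root 12; move last element 99 to root → [99, 29, 30, 34, 61, 44, 89, 39, 49, 66, 86, 47, 81, 93]
99 vs smaller child 29 at index 1, swap → [29, 99, 30, 34, 61, 44, 89, 39, 49, 66, 86, 47, 81, 93]
99 vs smaller child 34 at index 3, swap → [29, 34, 30, 99, 61, 44, 89, 39, 49, 66, 86, 47, 81, 93]
99 vs smaller child 39 at index 7, swap → [29, 34, 30, 39, 61, 44, 89, 99, 49, 66, 86, 47, 81, 93]

[29, 34, 30, 39, 61, 44, 89, 99, 49, 66, 86, 47, 81, 93]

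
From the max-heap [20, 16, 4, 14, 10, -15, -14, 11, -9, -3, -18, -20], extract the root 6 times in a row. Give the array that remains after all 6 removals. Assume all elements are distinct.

extract-max #1 returns 20:
  remove root 20; move last element -20 to root → [-20, 16, 4, 14, 10, -15, -14, 11, -9, -3, -18]
  -20 vs larger child 16 at index 1, swap → [16, -20, 4, 14, 10, -15, -14, 11, -9, -3, -18]
  -20 vs larger child 14 at index 3, swap → [16, 14, 4, -20, 10, -15, -14, 11, -9, -3, -18]
  -20 vs larger child 11 at index 7, swap → [16, 14, 4, 11, 10, -15, -14, -20, -9, -3, -18]
extract-max #2 returns 16:
  remove root 16; move last element -18 to root → [-18, 14, 4, 11, 10, -15, -14, -20, -9, -3]
  -18 vs larger child 14 at index 1, swap → [14, -18, 4, 11, 10, -15, -14, -20, -9, -3]
  -18 vs larger child 11 at index 3, swap → [14, 11, 4, -18, 10, -15, -14, -20, -9, -3]
  -18 vs larger child -9 at index 8, swap → [14, 11, 4, -9, 10, -15, -14, -20, -18, -3]
extract-max #3 returns 14:
  remove root 14; move last element -3 to root → [-3, 11, 4, -9, 10, -15, -14, -20, -18]
  -3 vs larger child 11 at index 1, swap → [11, -3, 4, -9, 10, -15, -14, -20, -18]
  -3 vs larger child 10 at index 4, swap → [11, 10, 4, -9, -3, -15, -14, -20, -18]
extract-max #4 returns 11:
  remove root 11; move last element -18 to root → [-18, 10, 4, -9, -3, -15, -14, -20]
  -18 vs larger child 10 at index 1, swap → [10, -18, 4, -9, -3, -15, -14, -20]
  -18 vs larger child -3 at index 4, swap → [10, -3, 4, -9, -18, -15, -14, -20]
extract-max #5 returns 10:
  remove root 10; move last element -20 to root → [-20, -3, 4, -9, -18, -15, -14]
  -20 vs larger child 4 at index 2, swap → [4, -3, -20, -9, -18, -15, -14]
  -20 vs larger child -14 at index 6, swap → [4, -3, -14, -9, -18, -15, -20]
extract-max #6 returns 4:
  remove root 4; move last element -20 to root → [-20, -3, -14, -9, -18, -15]
  -20 vs larger child -3 at index 1, swap → [-3, -20, -14, -9, -18, -15]
  -20 vs larger child -9 at index 3, swap → [-3, -9, -14, -20, -18, -15]

[-3, -9, -14, -20, -18, -15]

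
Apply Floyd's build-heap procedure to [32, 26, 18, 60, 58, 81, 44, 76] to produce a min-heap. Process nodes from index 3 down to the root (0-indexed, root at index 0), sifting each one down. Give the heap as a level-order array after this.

sift down from index 3: already satisfies heap property
sift down from index 2: already satisfies heap property
sift down from index 1: already satisfies heap property
sift down from index 0:
  32 vs smaller child 18 at index 2, swap → [18, 26, 32, 60, 58, 81, 44, 76]

[18, 26, 32, 60, 58, 81, 44, 76]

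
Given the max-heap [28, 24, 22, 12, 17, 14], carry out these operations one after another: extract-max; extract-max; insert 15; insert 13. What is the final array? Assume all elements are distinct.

[22, 17, 14, 12, 15, 13]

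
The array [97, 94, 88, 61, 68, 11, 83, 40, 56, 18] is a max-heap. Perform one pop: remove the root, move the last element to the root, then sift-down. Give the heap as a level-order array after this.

remove root 97; move last element 18 to root → [18, 94, 88, 61, 68, 11, 83, 40, 56]
18 vs larger child 94 at index 1, swap → [94, 18, 88, 61, 68, 11, 83, 40, 56]
18 vs larger child 68 at index 4, swap → [94, 68, 88, 61, 18, 11, 83, 40, 56]

[94, 68, 88, 61, 18, 11, 83, 40, 56]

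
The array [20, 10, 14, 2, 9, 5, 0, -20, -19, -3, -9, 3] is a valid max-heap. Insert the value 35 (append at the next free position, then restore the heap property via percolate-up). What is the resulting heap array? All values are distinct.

[35, 10, 20, 2, 9, 14, 0, -20, -19, -3, -9, 3, 5]

append 35 at index 12 → [20, 10, 14, 2, 9, 5, 0, -20, -19, -3, -9, 3, 35]
35 > parent 5 at index 5, swap → [20, 10, 14, 2, 9, 35, 0, -20, -19, -3, -9, 3, 5]
35 > parent 14 at index 2, swap → [20, 10, 35, 2, 9, 14, 0, -20, -19, -3, -9, 3, 5]
35 > parent 20 at index 0, swap → [35, 10, 20, 2, 9, 14, 0, -20, -19, -3, -9, 3, 5]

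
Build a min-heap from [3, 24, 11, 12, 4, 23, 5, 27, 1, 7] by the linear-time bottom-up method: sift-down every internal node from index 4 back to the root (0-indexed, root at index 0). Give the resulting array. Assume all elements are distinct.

sift down from index 4: already satisfies heap property
sift down from index 3:
  12 vs smaller child 1 at index 8, swap → [3, 24, 11, 1, 4, 23, 5, 27, 12, 7]
sift down from index 2:
  11 vs smaller child 5 at index 6, swap → [3, 24, 5, 1, 4, 23, 11, 27, 12, 7]
sift down from index 1:
  24 vs smaller child 1 at index 3, swap → [3, 1, 5, 24, 4, 23, 11, 27, 12, 7]
  24 vs smaller child 12 at index 8, swap → [3, 1, 5, 12, 4, 23, 11, 27, 24, 7]
sift down from index 0:
  3 vs smaller child 1 at index 1, swap → [1, 3, 5, 12, 4, 23, 11, 27, 24, 7]

[1, 3, 5, 12, 4, 23, 11, 27, 24, 7]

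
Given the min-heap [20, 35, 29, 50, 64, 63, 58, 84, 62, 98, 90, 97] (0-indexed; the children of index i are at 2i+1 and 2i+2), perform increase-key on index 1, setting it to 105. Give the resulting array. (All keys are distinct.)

set index 1 from 35 to 105 → [20, 105, 29, 50, 64, 63, 58, 84, 62, 98, 90, 97]
105 vs smaller child 50 at index 3, swap → [20, 50, 29, 105, 64, 63, 58, 84, 62, 98, 90, 97]
105 vs smaller child 62 at index 8, swap → [20, 50, 29, 62, 64, 63, 58, 84, 105, 98, 90, 97]

[20, 50, 29, 62, 64, 63, 58, 84, 105, 98, 90, 97]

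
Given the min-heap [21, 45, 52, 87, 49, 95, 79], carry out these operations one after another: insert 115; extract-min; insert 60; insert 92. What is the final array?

[45, 49, 52, 60, 115, 95, 79, 87, 92]

insert 115:
  append 115 at index 7 → [21, 45, 52, 87, 49, 95, 79, 115] (no swap needed)
extract-min → returns 21:
  remove root 21; move last element 115 to root → [115, 45, 52, 87, 49, 95, 79]
  115 vs smaller child 45 at index 1, swap → [45, 115, 52, 87, 49, 95, 79]
  115 vs smaller child 49 at index 4, swap → [45, 49, 52, 87, 115, 95, 79]
insert 60:
  append 60 at index 7 → [45, 49, 52, 87, 115, 95, 79, 60]
  60 < parent 87 at index 3, swap → [45, 49, 52, 60, 115, 95, 79, 87]
insert 92:
  append 92 at index 8 → [45, 49, 52, 60, 115, 95, 79, 87, 92] (no swap needed)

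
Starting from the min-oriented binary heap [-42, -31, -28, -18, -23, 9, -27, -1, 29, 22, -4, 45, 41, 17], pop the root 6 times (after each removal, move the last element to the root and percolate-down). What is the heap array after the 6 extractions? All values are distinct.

extract-min #1 returns -42:
  remove root -42; move last element 17 to root → [17, -31, -28, -18, -23, 9, -27, -1, 29, 22, -4, 45, 41]
  17 vs smaller child -31 at index 1, swap → [-31, 17, -28, -18, -23, 9, -27, -1, 29, 22, -4, 45, 41]
  17 vs smaller child -23 at index 4, swap → [-31, -23, -28, -18, 17, 9, -27, -1, 29, 22, -4, 45, 41]
  17 vs smaller child -4 at index 10, swap → [-31, -23, -28, -18, -4, 9, -27, -1, 29, 22, 17, 45, 41]
extract-min #2 returns -31:
  remove root -31; move last element 41 to root → [41, -23, -28, -18, -4, 9, -27, -1, 29, 22, 17, 45]
  41 vs smaller child -28 at index 2, swap → [-28, -23, 41, -18, -4, 9, -27, -1, 29, 22, 17, 45]
  41 vs smaller child -27 at index 6, swap → [-28, -23, -27, -18, -4, 9, 41, -1, 29, 22, 17, 45]
extract-min #3 returns -28:
  remove root -28; move last element 45 to root → [45, -23, -27, -18, -4, 9, 41, -1, 29, 22, 17]
  45 vs smaller child -27 at index 2, swap → [-27, -23, 45, -18, -4, 9, 41, -1, 29, 22, 17]
  45 vs smaller child 9 at index 5, swap → [-27, -23, 9, -18, -4, 45, 41, -1, 29, 22, 17]
extract-min #4 returns -27:
  remove root -27; move last element 17 to root → [17, -23, 9, -18, -4, 45, 41, -1, 29, 22]
  17 vs smaller child -23 at index 1, swap → [-23, 17, 9, -18, -4, 45, 41, -1, 29, 22]
  17 vs smaller child -18 at index 3, swap → [-23, -18, 9, 17, -4, 45, 41, -1, 29, 22]
  17 vs smaller child -1 at index 7, swap → [-23, -18, 9, -1, -4, 45, 41, 17, 29, 22]
extract-min #5 returns -23:
  remove root -23; move last element 22 to root → [22, -18, 9, -1, -4, 45, 41, 17, 29]
  22 vs smaller child -18 at index 1, swap → [-18, 22, 9, -1, -4, 45, 41, 17, 29]
  22 vs smaller child -4 at index 4, swap → [-18, -4, 9, -1, 22, 45, 41, 17, 29]
extract-min #6 returns -18:
  remove root -18; move last element 29 to root → [29, -4, 9, -1, 22, 45, 41, 17]
  29 vs smaller child -4 at index 1, swap → [-4, 29, 9, -1, 22, 45, 41, 17]
  29 vs smaller child -1 at index 3, swap → [-4, -1, 9, 29, 22, 45, 41, 17]
  29 vs only child 17 at index 7, swap → [-4, -1, 9, 17, 22, 45, 41, 29]

[-4, -1, 9, 17, 22, 45, 41, 29]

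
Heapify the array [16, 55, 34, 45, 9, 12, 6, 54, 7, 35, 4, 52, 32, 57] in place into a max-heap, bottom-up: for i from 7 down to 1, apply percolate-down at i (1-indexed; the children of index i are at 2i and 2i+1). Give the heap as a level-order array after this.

[57, 55, 52, 54, 35, 32, 34, 45, 7, 9, 4, 12, 16, 6]

sift down from index 7:
  6 vs only child 57 at index 14, swap → [16, 55, 34, 45, 9, 12, 57, 54, 7, 35, 4, 52, 32, 6]
sift down from index 6:
  12 vs larger child 52 at index 12, swap → [16, 55, 34, 45, 9, 52, 57, 54, 7, 35, 4, 12, 32, 6]
sift down from index 5:
  9 vs larger child 35 at index 10, swap → [16, 55, 34, 45, 35, 52, 57, 54, 7, 9, 4, 12, 32, 6]
sift down from index 4:
  45 vs larger child 54 at index 8, swap → [16, 55, 34, 54, 35, 52, 57, 45, 7, 9, 4, 12, 32, 6]
sift down from index 3:
  34 vs larger child 57 at index 7, swap → [16, 55, 57, 54, 35, 52, 34, 45, 7, 9, 4, 12, 32, 6]
sift down from index 2: already satisfies heap property
sift down from index 1:
  16 vs larger child 57 at index 3, swap → [57, 55, 16, 54, 35, 52, 34, 45, 7, 9, 4, 12, 32, 6]
  16 vs larger child 52 at index 6, swap → [57, 55, 52, 54, 35, 16, 34, 45, 7, 9, 4, 12, 32, 6]
  16 vs larger child 32 at index 13, swap → [57, 55, 52, 54, 35, 32, 34, 45, 7, 9, 4, 12, 16, 6]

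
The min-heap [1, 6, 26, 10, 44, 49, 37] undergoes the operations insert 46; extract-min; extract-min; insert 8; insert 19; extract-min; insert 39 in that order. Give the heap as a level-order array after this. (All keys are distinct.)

[10, 19, 26, 37, 44, 49, 46, 39]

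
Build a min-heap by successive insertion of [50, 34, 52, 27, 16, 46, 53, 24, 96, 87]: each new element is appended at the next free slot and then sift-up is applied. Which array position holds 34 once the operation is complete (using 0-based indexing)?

Insert 50:
  append 50 at index 0 → [50] (no swap needed)
Insert 34:
  append 34 at index 1 → [50, 34]
  34 < parent 50 at index 0, swap → [34, 50]
Insert 52:
  append 52 at index 2 → [34, 50, 52] (no swap needed)
Insert 27:
  append 27 at index 3 → [34, 50, 52, 27]
  27 < parent 50 at index 1, swap → [34, 27, 52, 50]
  27 < parent 34 at index 0, swap → [27, 34, 52, 50]
Insert 16:
  append 16 at index 4 → [27, 34, 52, 50, 16]
  16 < parent 34 at index 1, swap → [27, 16, 52, 50, 34]
  16 < parent 27 at index 0, swap → [16, 27, 52, 50, 34]
Insert 46:
  append 46 at index 5 → [16, 27, 52, 50, 34, 46]
  46 < parent 52 at index 2, swap → [16, 27, 46, 50, 34, 52]
Insert 53:
  append 53 at index 6 → [16, 27, 46, 50, 34, 52, 53] (no swap needed)
Insert 24:
  append 24 at index 7 → [16, 27, 46, 50, 34, 52, 53, 24]
  24 < parent 50 at index 3, swap → [16, 27, 46, 24, 34, 52, 53, 50]
  24 < parent 27 at index 1, swap → [16, 24, 46, 27, 34, 52, 53, 50]
Insert 96:
  append 96 at index 8 → [16, 24, 46, 27, 34, 52, 53, 50, 96] (no swap needed)
Insert 87:
  append 87 at index 9 → [16, 24, 46, 27, 34, 52, 53, 50, 96, 87] (no swap needed)
resulting array: [16, 24, 46, 27, 34, 52, 53, 50, 96, 87]

4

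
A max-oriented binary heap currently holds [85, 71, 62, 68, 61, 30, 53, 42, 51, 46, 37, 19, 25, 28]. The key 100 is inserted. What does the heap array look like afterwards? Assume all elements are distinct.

[100, 71, 85, 68, 61, 30, 62, 42, 51, 46, 37, 19, 25, 28, 53]

append 100 at index 14 → [85, 71, 62, 68, 61, 30, 53, 42, 51, 46, 37, 19, 25, 28, 100]
100 > parent 53 at index 6, swap → [85, 71, 62, 68, 61, 30, 100, 42, 51, 46, 37, 19, 25, 28, 53]
100 > parent 62 at index 2, swap → [85, 71, 100, 68, 61, 30, 62, 42, 51, 46, 37, 19, 25, 28, 53]
100 > parent 85 at index 0, swap → [100, 71, 85, 68, 61, 30, 62, 42, 51, 46, 37, 19, 25, 28, 53]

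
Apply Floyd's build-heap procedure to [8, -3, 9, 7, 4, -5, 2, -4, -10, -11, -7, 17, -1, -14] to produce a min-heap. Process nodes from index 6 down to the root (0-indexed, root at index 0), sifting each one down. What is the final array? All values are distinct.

[-14, -11, -5, -10, -7, -1, 2, -4, 7, 4, -3, 17, 8, 9]

sift down from index 6:
  2 vs only child -14 at index 13, swap → [8, -3, 9, 7, 4, -5, -14, -4, -10, -11, -7, 17, -1, 2]
sift down from index 5: already satisfies heap property
sift down from index 4:
  4 vs smaller child -11 at index 9, swap → [8, -3, 9, 7, -11, -5, -14, -4, -10, 4, -7, 17, -1, 2]
sift down from index 3:
  7 vs smaller child -10 at index 8, swap → [8, -3, 9, -10, -11, -5, -14, -4, 7, 4, -7, 17, -1, 2]
sift down from index 2:
  9 vs smaller child -14 at index 6, swap → [8, -3, -14, -10, -11, -5, 9, -4, 7, 4, -7, 17, -1, 2]
  9 vs only child 2 at index 13, swap → [8, -3, -14, -10, -11, -5, 2, -4, 7, 4, -7, 17, -1, 9]
sift down from index 1:
  -3 vs smaller child -11 at index 4, swap → [8, -11, -14, -10, -3, -5, 2, -4, 7, 4, -7, 17, -1, 9]
  -3 vs smaller child -7 at index 10, swap → [8, -11, -14, -10, -7, -5, 2, -4, 7, 4, -3, 17, -1, 9]
sift down from index 0:
  8 vs smaller child -14 at index 2, swap → [-14, -11, 8, -10, -7, -5, 2, -4, 7, 4, -3, 17, -1, 9]
  8 vs smaller child -5 at index 5, swap → [-14, -11, -5, -10, -7, 8, 2, -4, 7, 4, -3, 17, -1, 9]
  8 vs smaller child -1 at index 12, swap → [-14, -11, -5, -10, -7, -1, 2, -4, 7, 4, -3, 17, 8, 9]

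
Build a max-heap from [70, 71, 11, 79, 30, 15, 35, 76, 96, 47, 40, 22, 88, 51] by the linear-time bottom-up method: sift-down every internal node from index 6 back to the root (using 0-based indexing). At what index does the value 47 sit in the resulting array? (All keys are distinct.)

sift down from index 6:
  35 vs only child 51 at index 13, swap → [70, 71, 11, 79, 30, 15, 51, 76, 96, 47, 40, 22, 88, 35]
sift down from index 5:
  15 vs larger child 88 at index 12, swap → [70, 71, 11, 79, 30, 88, 51, 76, 96, 47, 40, 22, 15, 35]
sift down from index 4:
  30 vs larger child 47 at index 9, swap → [70, 71, 11, 79, 47, 88, 51, 76, 96, 30, 40, 22, 15, 35]
sift down from index 3:
  79 vs larger child 96 at index 8, swap → [70, 71, 11, 96, 47, 88, 51, 76, 79, 30, 40, 22, 15, 35]
sift down from index 2:
  11 vs larger child 88 at index 5, swap → [70, 71, 88, 96, 47, 11, 51, 76, 79, 30, 40, 22, 15, 35]
  11 vs larger child 22 at index 11, swap → [70, 71, 88, 96, 47, 22, 51, 76, 79, 30, 40, 11, 15, 35]
sift down from index 1:
  71 vs larger child 96 at index 3, swap → [70, 96, 88, 71, 47, 22, 51, 76, 79, 30, 40, 11, 15, 35]
  71 vs larger child 79 at index 8, swap → [70, 96, 88, 79, 47, 22, 51, 76, 71, 30, 40, 11, 15, 35]
sift down from index 0:
  70 vs larger child 96 at index 1, swap → [96, 70, 88, 79, 47, 22, 51, 76, 71, 30, 40, 11, 15, 35]
  70 vs larger child 79 at index 3, swap → [96, 79, 88, 70, 47, 22, 51, 76, 71, 30, 40, 11, 15, 35]
  70 vs larger child 76 at index 7, swap → [96, 79, 88, 76, 47, 22, 51, 70, 71, 30, 40, 11, 15, 35]
resulting array: [96, 79, 88, 76, 47, 22, 51, 70, 71, 30, 40, 11, 15, 35]

4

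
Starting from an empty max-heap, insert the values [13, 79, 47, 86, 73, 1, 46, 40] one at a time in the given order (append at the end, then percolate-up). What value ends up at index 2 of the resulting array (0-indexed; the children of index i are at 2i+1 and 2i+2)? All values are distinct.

Insert 13:
  append 13 at index 0 → [13] (no swap needed)
Insert 79:
  append 79 at index 1 → [13, 79]
  79 > parent 13 at index 0, swap → [79, 13]
Insert 47:
  append 47 at index 2 → [79, 13, 47] (no swap needed)
Insert 86:
  append 86 at index 3 → [79, 13, 47, 86]
  86 > parent 13 at index 1, swap → [79, 86, 47, 13]
  86 > parent 79 at index 0, swap → [86, 79, 47, 13]
Insert 73:
  append 73 at index 4 → [86, 79, 47, 13, 73] (no swap needed)
Insert 1:
  append 1 at index 5 → [86, 79, 47, 13, 73, 1] (no swap needed)
Insert 46:
  append 46 at index 6 → [86, 79, 47, 13, 73, 1, 46] (no swap needed)
Insert 40:
  append 40 at index 7 → [86, 79, 47, 13, 73, 1, 46, 40]
  40 > parent 13 at index 3, swap → [86, 79, 47, 40, 73, 1, 46, 13]
resulting array: [86, 79, 47, 40, 73, 1, 46, 13]

47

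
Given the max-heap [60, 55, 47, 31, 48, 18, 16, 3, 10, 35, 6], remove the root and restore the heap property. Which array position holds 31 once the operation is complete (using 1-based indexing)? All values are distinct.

remove root 60; move last element 6 to root → [6, 55, 47, 31, 48, 18, 16, 3, 10, 35]
6 vs larger child 55 at index 2, swap → [55, 6, 47, 31, 48, 18, 16, 3, 10, 35]
6 vs larger child 48 at index 5, swap → [55, 48, 47, 31, 6, 18, 16, 3, 10, 35]
6 vs only child 35 at index 10, swap → [55, 48, 47, 31, 35, 18, 16, 3, 10, 6]
resulting array: [55, 48, 47, 31, 35, 18, 16, 3, 10, 6]

4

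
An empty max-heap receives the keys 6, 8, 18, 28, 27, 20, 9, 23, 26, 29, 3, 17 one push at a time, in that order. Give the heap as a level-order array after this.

[29, 28, 20, 26, 27, 17, 9, 6, 23, 18, 3, 8]

Insert 6:
  append 6 at index 0 → [6] (no swap needed)
Insert 8:
  append 8 at index 1 → [6, 8]
  8 > parent 6 at index 0, swap → [8, 6]
Insert 18:
  append 18 at index 2 → [8, 6, 18]
  18 > parent 8 at index 0, swap → [18, 6, 8]
Insert 28:
  append 28 at index 3 → [18, 6, 8, 28]
  28 > parent 6 at index 1, swap → [18, 28, 8, 6]
  28 > parent 18 at index 0, swap → [28, 18, 8, 6]
Insert 27:
  append 27 at index 4 → [28, 18, 8, 6, 27]
  27 > parent 18 at index 1, swap → [28, 27, 8, 6, 18]
Insert 20:
  append 20 at index 5 → [28, 27, 8, 6, 18, 20]
  20 > parent 8 at index 2, swap → [28, 27, 20, 6, 18, 8]
Insert 9:
  append 9 at index 6 → [28, 27, 20, 6, 18, 8, 9] (no swap needed)
Insert 23:
  append 23 at index 7 → [28, 27, 20, 6, 18, 8, 9, 23]
  23 > parent 6 at index 3, swap → [28, 27, 20, 23, 18, 8, 9, 6]
Insert 26:
  append 26 at index 8 → [28, 27, 20, 23, 18, 8, 9, 6, 26]
  26 > parent 23 at index 3, swap → [28, 27, 20, 26, 18, 8, 9, 6, 23]
Insert 29:
  append 29 at index 9 → [28, 27, 20, 26, 18, 8, 9, 6, 23, 29]
  29 > parent 18 at index 4, swap → [28, 27, 20, 26, 29, 8, 9, 6, 23, 18]
  29 > parent 27 at index 1, swap → [28, 29, 20, 26, 27, 8, 9, 6, 23, 18]
  29 > parent 28 at index 0, swap → [29, 28, 20, 26, 27, 8, 9, 6, 23, 18]
Insert 3:
  append 3 at index 10 → [29, 28, 20, 26, 27, 8, 9, 6, 23, 18, 3] (no swap needed)
Insert 17:
  append 17 at index 11 → [29, 28, 20, 26, 27, 8, 9, 6, 23, 18, 3, 17]
  17 > parent 8 at index 5, swap → [29, 28, 20, 26, 27, 17, 9, 6, 23, 18, 3, 8]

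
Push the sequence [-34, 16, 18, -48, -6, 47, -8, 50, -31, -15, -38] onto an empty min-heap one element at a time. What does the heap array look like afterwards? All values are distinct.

Insert -34:
  append -34 at index 0 → [-34] (no swap needed)
Insert 16:
  append 16 at index 1 → [-34, 16] (no swap needed)
Insert 18:
  append 18 at index 2 → [-34, 16, 18] (no swap needed)
Insert -48:
  append -48 at index 3 → [-34, 16, 18, -48]
  -48 < parent 16 at index 1, swap → [-34, -48, 18, 16]
  -48 < parent -34 at index 0, swap → [-48, -34, 18, 16]
Insert -6:
  append -6 at index 4 → [-48, -34, 18, 16, -6] (no swap needed)
Insert 47:
  append 47 at index 5 → [-48, -34, 18, 16, -6, 47] (no swap needed)
Insert -8:
  append -8 at index 6 → [-48, -34, 18, 16, -6, 47, -8]
  -8 < parent 18 at index 2, swap → [-48, -34, -8, 16, -6, 47, 18]
Insert 50:
  append 50 at index 7 → [-48, -34, -8, 16, -6, 47, 18, 50] (no swap needed)
Insert -31:
  append -31 at index 8 → [-48, -34, -8, 16, -6, 47, 18, 50, -31]
  -31 < parent 16 at index 3, swap → [-48, -34, -8, -31, -6, 47, 18, 50, 16]
Insert -15:
  append -15 at index 9 → [-48, -34, -8, -31, -6, 47, 18, 50, 16, -15]
  -15 < parent -6 at index 4, swap → [-48, -34, -8, -31, -15, 47, 18, 50, 16, -6]
Insert -38:
  append -38 at index 10 → [-48, -34, -8, -31, -15, 47, 18, 50, 16, -6, -38]
  -38 < parent -15 at index 4, swap → [-48, -34, -8, -31, -38, 47, 18, 50, 16, -6, -15]
  -38 < parent -34 at index 1, swap → [-48, -38, -8, -31, -34, 47, 18, 50, 16, -6, -15]

[-48, -38, -8, -31, -34, 47, 18, 50, 16, -6, -15]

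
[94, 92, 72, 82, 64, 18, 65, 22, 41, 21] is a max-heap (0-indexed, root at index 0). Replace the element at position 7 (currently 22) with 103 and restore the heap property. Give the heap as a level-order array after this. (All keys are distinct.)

[103, 94, 72, 92, 64, 18, 65, 82, 41, 21]

set index 7 from 22 to 103 → [94, 92, 72, 82, 64, 18, 65, 103, 41, 21]
103 > parent 82 at index 3, swap → [94, 92, 72, 103, 64, 18, 65, 82, 41, 21]
103 > parent 92 at index 1, swap → [94, 103, 72, 92, 64, 18, 65, 82, 41, 21]
103 > parent 94 at index 0, swap → [103, 94, 72, 92, 64, 18, 65, 82, 41, 21]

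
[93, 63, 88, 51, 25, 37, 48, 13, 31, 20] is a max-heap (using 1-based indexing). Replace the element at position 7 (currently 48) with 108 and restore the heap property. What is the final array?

[108, 63, 93, 51, 25, 37, 88, 13, 31, 20]

set index 7 from 48 to 108 → [93, 63, 88, 51, 25, 37, 108, 13, 31, 20]
108 > parent 88 at index 3, swap → [93, 63, 108, 51, 25, 37, 88, 13, 31, 20]
108 > parent 93 at index 1, swap → [108, 63, 93, 51, 25, 37, 88, 13, 31, 20]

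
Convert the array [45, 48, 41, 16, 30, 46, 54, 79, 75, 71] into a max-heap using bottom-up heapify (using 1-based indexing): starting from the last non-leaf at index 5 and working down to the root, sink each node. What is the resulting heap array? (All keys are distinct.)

sift down from index 5:
  30 vs only child 71 at index 10, swap → [45, 48, 41, 16, 71, 46, 54, 79, 75, 30]
sift down from index 4:
  16 vs larger child 79 at index 8, swap → [45, 48, 41, 79, 71, 46, 54, 16, 75, 30]
sift down from index 3:
  41 vs larger child 54 at index 7, swap → [45, 48, 54, 79, 71, 46, 41, 16, 75, 30]
sift down from index 2:
  48 vs larger child 79 at index 4, swap → [45, 79, 54, 48, 71, 46, 41, 16, 75, 30]
  48 vs larger child 75 at index 9, swap → [45, 79, 54, 75, 71, 46, 41, 16, 48, 30]
sift down from index 1:
  45 vs larger child 79 at index 2, swap → [79, 45, 54, 75, 71, 46, 41, 16, 48, 30]
  45 vs larger child 75 at index 4, swap → [79, 75, 54, 45, 71, 46, 41, 16, 48, 30]
  45 vs larger child 48 at index 9, swap → [79, 75, 54, 48, 71, 46, 41, 16, 45, 30]

[79, 75, 54, 48, 71, 46, 41, 16, 45, 30]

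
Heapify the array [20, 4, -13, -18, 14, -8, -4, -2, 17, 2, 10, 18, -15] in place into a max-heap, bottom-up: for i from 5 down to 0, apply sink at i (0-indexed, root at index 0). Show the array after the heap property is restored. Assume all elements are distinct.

[20, 17, 18, 4, 14, -8, -4, -2, -18, 2, 10, -13, -15]

sift down from index 5:
  -8 vs larger child 18 at index 11, swap → [20, 4, -13, -18, 14, 18, -4, -2, 17, 2, 10, -8, -15]
sift down from index 4: already satisfies heap property
sift down from index 3:
  -18 vs larger child 17 at index 8, swap → [20, 4, -13, 17, 14, 18, -4, -2, -18, 2, 10, -8, -15]
sift down from index 2:
  -13 vs larger child 18 at index 5, swap → [20, 4, 18, 17, 14, -13, -4, -2, -18, 2, 10, -8, -15]
  -13 vs larger child -8 at index 11, swap → [20, 4, 18, 17, 14, -8, -4, -2, -18, 2, 10, -13, -15]
sift down from index 1:
  4 vs larger child 17 at index 3, swap → [20, 17, 18, 4, 14, -8, -4, -2, -18, 2, 10, -13, -15]
sift down from index 0: already satisfies heap property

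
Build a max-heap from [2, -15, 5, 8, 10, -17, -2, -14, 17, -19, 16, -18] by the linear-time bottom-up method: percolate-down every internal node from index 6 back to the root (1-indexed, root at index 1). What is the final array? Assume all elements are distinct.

[17, 16, 5, 8, 10, -17, -2, -14, -15, -19, 2, -18]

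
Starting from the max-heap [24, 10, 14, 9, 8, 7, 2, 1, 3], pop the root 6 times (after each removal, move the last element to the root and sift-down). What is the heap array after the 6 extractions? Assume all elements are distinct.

[3, 1, 2]

extract-max #1 returns 24:
  remove root 24; move last element 3 to root → [3, 10, 14, 9, 8, 7, 2, 1]
  3 vs larger child 14 at index 2, swap → [14, 10, 3, 9, 8, 7, 2, 1]
  3 vs larger child 7 at index 5, swap → [14, 10, 7, 9, 8, 3, 2, 1]
extract-max #2 returns 14:
  remove root 14; move last element 1 to root → [1, 10, 7, 9, 8, 3, 2]
  1 vs larger child 10 at index 1, swap → [10, 1, 7, 9, 8, 3, 2]
  1 vs larger child 9 at index 3, swap → [10, 9, 7, 1, 8, 3, 2]
extract-max #3 returns 10:
  remove root 10; move last element 2 to root → [2, 9, 7, 1, 8, 3]
  2 vs larger child 9 at index 1, swap → [9, 2, 7, 1, 8, 3]
  2 vs larger child 8 at index 4, swap → [9, 8, 7, 1, 2, 3]
extract-max #4 returns 9:
  remove root 9; move last element 3 to root → [3, 8, 7, 1, 2]
  3 vs larger child 8 at index 1, swap → [8, 3, 7, 1, 2]
extract-max #5 returns 8:
  remove root 8; move last element 2 to root → [2, 3, 7, 1]
  2 vs larger child 7 at index 2, swap → [7, 3, 2, 1]
extract-max #6 returns 7:
  remove root 7; move last element 1 to root → [1, 3, 2]
  1 vs larger child 3 at index 1, swap → [3, 1, 2]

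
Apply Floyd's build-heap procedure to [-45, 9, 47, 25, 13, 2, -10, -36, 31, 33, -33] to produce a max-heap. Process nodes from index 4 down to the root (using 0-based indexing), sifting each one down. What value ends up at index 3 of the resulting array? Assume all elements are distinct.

31

sift down from index 4:
  13 vs larger child 33 at index 9, swap → [-45, 9, 47, 25, 33, 2, -10, -36, 31, 13, -33]
sift down from index 3:
  25 vs larger child 31 at index 8, swap → [-45, 9, 47, 31, 33, 2, -10, -36, 25, 13, -33]
sift down from index 2: already satisfies heap property
sift down from index 1:
  9 vs larger child 33 at index 4, swap → [-45, 33, 47, 31, 9, 2, -10, -36, 25, 13, -33]
  9 vs larger child 13 at index 9, swap → [-45, 33, 47, 31, 13, 2, -10, -36, 25, 9, -33]
sift down from index 0:
  -45 vs larger child 47 at index 2, swap → [47, 33, -45, 31, 13, 2, -10, -36, 25, 9, -33]
  -45 vs larger child 2 at index 5, swap → [47, 33, 2, 31, 13, -45, -10, -36, 25, 9, -33]
resulting array: [47, 33, 2, 31, 13, -45, -10, -36, 25, 9, -33]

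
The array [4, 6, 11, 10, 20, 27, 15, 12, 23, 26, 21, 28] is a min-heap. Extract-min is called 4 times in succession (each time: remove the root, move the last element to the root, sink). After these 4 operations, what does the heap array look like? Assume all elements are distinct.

[12, 20, 15, 21, 23, 27, 26, 28]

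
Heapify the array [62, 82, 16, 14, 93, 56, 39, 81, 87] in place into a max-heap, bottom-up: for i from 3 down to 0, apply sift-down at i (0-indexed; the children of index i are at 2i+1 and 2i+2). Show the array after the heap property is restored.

[93, 87, 56, 81, 82, 16, 39, 62, 14]

sift down from index 3:
  14 vs larger child 87 at index 8, swap → [62, 82, 16, 87, 93, 56, 39, 81, 14]
sift down from index 2:
  16 vs larger child 56 at index 5, swap → [62, 82, 56, 87, 93, 16, 39, 81, 14]
sift down from index 1:
  82 vs larger child 93 at index 4, swap → [62, 93, 56, 87, 82, 16, 39, 81, 14]
sift down from index 0:
  62 vs larger child 93 at index 1, swap → [93, 62, 56, 87, 82, 16, 39, 81, 14]
  62 vs larger child 87 at index 3, swap → [93, 87, 56, 62, 82, 16, 39, 81, 14]
  62 vs larger child 81 at index 7, swap → [93, 87, 56, 81, 82, 16, 39, 62, 14]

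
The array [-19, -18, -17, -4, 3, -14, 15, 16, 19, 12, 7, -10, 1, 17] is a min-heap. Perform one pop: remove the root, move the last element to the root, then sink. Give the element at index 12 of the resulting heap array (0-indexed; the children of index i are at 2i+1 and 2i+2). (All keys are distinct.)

remove root -19; move last element 17 to root → [17, -18, -17, -4, 3, -14, 15, 16, 19, 12, 7, -10, 1]
17 vs smaller child -18 at index 1, swap → [-18, 17, -17, -4, 3, -14, 15, 16, 19, 12, 7, -10, 1]
17 vs smaller child -4 at index 3, swap → [-18, -4, -17, 17, 3, -14, 15, 16, 19, 12, 7, -10, 1]
17 vs smaller child 16 at index 7, swap → [-18, -4, -17, 16, 3, -14, 15, 17, 19, 12, 7, -10, 1]
resulting array: [-18, -4, -17, 16, 3, -14, 15, 17, 19, 12, 7, -10, 1]

1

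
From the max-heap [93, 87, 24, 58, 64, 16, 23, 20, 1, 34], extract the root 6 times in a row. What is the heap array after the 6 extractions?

[23, 20, 16, 1]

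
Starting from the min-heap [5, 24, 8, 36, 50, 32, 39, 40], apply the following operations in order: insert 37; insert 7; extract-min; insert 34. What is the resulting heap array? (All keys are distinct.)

[7, 24, 8, 36, 34, 32, 39, 40, 37, 50]

insert 37:
  append 37 at index 8 → [5, 24, 8, 36, 50, 32, 39, 40, 37] (no swap needed)
insert 7:
  append 7 at index 9 → [5, 24, 8, 36, 50, 32, 39, 40, 37, 7]
  7 < parent 50 at index 4, swap → [5, 24, 8, 36, 7, 32, 39, 40, 37, 50]
  7 < parent 24 at index 1, swap → [5, 7, 8, 36, 24, 32, 39, 40, 37, 50]
extract-min → returns 5:
  remove root 5; move last element 50 to root → [50, 7, 8, 36, 24, 32, 39, 40, 37]
  50 vs smaller child 7 at index 1, swap → [7, 50, 8, 36, 24, 32, 39, 40, 37]
  50 vs smaller child 24 at index 4, swap → [7, 24, 8, 36, 50, 32, 39, 40, 37]
insert 34:
  append 34 at index 9 → [7, 24, 8, 36, 50, 32, 39, 40, 37, 34]
  34 < parent 50 at index 4, swap → [7, 24, 8, 36, 34, 32, 39, 40, 37, 50]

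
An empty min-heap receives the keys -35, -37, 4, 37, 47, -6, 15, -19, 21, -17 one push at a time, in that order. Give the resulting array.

[-37, -35, -6, -19, -17, 4, 15, 37, 21, 47]

Insert -35:
  append -35 at index 0 → [-35] (no swap needed)
Insert -37:
  append -37 at index 1 → [-35, -37]
  -37 < parent -35 at index 0, swap → [-37, -35]
Insert 4:
  append 4 at index 2 → [-37, -35, 4] (no swap needed)
Insert 37:
  append 37 at index 3 → [-37, -35, 4, 37] (no swap needed)
Insert 47:
  append 47 at index 4 → [-37, -35, 4, 37, 47] (no swap needed)
Insert -6:
  append -6 at index 5 → [-37, -35, 4, 37, 47, -6]
  -6 < parent 4 at index 2, swap → [-37, -35, -6, 37, 47, 4]
Insert 15:
  append 15 at index 6 → [-37, -35, -6, 37, 47, 4, 15] (no swap needed)
Insert -19:
  append -19 at index 7 → [-37, -35, -6, 37, 47, 4, 15, -19]
  -19 < parent 37 at index 3, swap → [-37, -35, -6, -19, 47, 4, 15, 37]
Insert 21:
  append 21 at index 8 → [-37, -35, -6, -19, 47, 4, 15, 37, 21] (no swap needed)
Insert -17:
  append -17 at index 9 → [-37, -35, -6, -19, 47, 4, 15, 37, 21, -17]
  -17 < parent 47 at index 4, swap → [-37, -35, -6, -19, -17, 4, 15, 37, 21, 47]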